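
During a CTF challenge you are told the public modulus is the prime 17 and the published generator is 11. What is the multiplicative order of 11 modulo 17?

ord(11) | φ(17) = 17 − 1 = 16 = 2^4.
Divisors of 16: 1, 2, 4, 8, 16.
Test each divisor d:
11^1 ≡ 11
11^2 ≡ 2
11^4 ≡ 4
11^8 ≡ 16
11^16 ≡ 1
Therefore the multiplicative order of 11 modulo 17 is 16.

16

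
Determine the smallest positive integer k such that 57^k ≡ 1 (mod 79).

ord(57) | φ(79) = 79 − 1 = 78 = 2 · 3 · 13.
Divisors of 78: 1, 2, 3, 6, 13, 26, 39, 78.
Check 57^d mod 79 for each divisor in increasing order:
57^1 ≡ 57 (mod 79)
57^2 ≡ 10 (mod 79)
57^3 ≡ 17 (mod 79)
57^6 ≡ 52 (mod 79)
57^13 ≡ 78 (mod 79)
57^26 ≡ 1 (mod 79) ✓
Therefore the multiplicative order of 57 modulo 79 is 26.

26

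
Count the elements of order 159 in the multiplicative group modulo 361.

0

φ(361) = φ(19^2) = 19·(19−1) = 342 = 2 · 3^2 · 19.
In a cyclic group of order 342, there are φ(d) elements of order d for each divisor d of 342, and zero for non-divisors.
Since 159 ∤ 342, the count is 0.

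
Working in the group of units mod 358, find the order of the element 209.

178

Since 209 ∈ (Z/358Z)^×, its order divides φ(358) = φ(2)·φ(179) = 1·178 = 178 = 2 · 89.
Divisors of 178: 1, 2, 89, 178.
Check 209^d mod 358 for each divisor in increasing order:
209^1 ≡ 209
209^2 ≡ 5
209^89 ≡ 357
209^178 ≡ 1
So ord_358(209) = 178.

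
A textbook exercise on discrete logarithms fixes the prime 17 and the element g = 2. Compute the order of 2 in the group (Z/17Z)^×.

8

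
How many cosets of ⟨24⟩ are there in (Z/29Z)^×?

By Lagrange's theorem, ord_29(24) divides φ(29) = 29 − 1 = 28 = 2^2 · 7.
Divisors of 28: 1, 2, 4, 7, 14, 28.
Evaluate successive powers at the divisors of 28:
24^1 ≡ 24 (mod 29)
24^2 ≡ 25 (mod 29)
24^4 ≡ 16 (mod 29)
24^7 ≡ 1 (mod 29) ✓
Thus |⟨24⟩| = ord(24) = 7.
Index = |(Z/29Z)^×| / |⟨24⟩| = 28 / 7 = 4.

4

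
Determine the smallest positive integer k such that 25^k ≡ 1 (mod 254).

Since 25 ∈ (Z/254Z)^×, its order divides φ(254) = φ(2)·φ(127) = 1·126 = 126 = 2 · 3^2 · 7.
Divisors of 126: 1, 2, 3, 6, 7, 9, 14, 18, 21, 42, 63, 126.
Check 25^d mod 254 for each divisor in increasing order:
25^1 ≡ 25 (mod 254)
25^2 ≡ 117 (mod 254)
25^3 ≡ 131 (mod 254)
25^6 ≡ 143 (mod 254)
25^7 ≡ 19 (mod 254)
25^9 ≡ 191 (mod 254)
25^14 ≡ 107 (mod 254)
25^18 ≡ 159 (mod 254)
25^21 ≡ 1 (mod 254) ✓
So ord_254(25) = 21.

21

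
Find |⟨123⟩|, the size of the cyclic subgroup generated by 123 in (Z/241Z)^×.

60

The order of 123 must divide φ(241) = 241 − 1 = 240 = 2^4 · 3 · 5.
Divisors of 240: 1, 2, 3, 4, 5, 6, 8, 10, 12, 15, 16, 20, 24, 30, 40, 48, 60, 80, 120, 240.
Evaluate successive powers at the divisors of 240:
123^1 ≡ 123 (mod 241)
123^2 ≡ 187 (mod 241)
123^3 ≡ 106 (mod 241)
123^4 ≡ 24 (mod 241)
123^5 ≡ 60 (mod 241)
123^6 ≡ 150 (mod 241)
123^8 ≡ 94 (mod 241)
123^10 ≡ 226 (mod 241)
123^12 ≡ 87 (mod 241)
123^15 ≡ 64 (mod 241)
123^16 ≡ 160 (mod 241)
123^20 ≡ 225 (mod 241)
123^24 ≡ 98 (mod 241)
123^30 ≡ 240 (mod 241)
123^40 ≡ 15 (mod 241)
123^48 ≡ 205 (mod 241)
123^60 ≡ 1 (mod 241) ✓
So ord_241(123) = 60.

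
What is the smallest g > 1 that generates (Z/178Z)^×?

φ(178) = φ(2)·φ(89) = 1·88 = 88 = 2^3 · 11.
g is a primitive root iff g^(88/q) ≢ 1 (mod 178) for each prime q ∈ {2, 11}.
g = 2: gcd(2, 178) = 2 > 1, not a unit — skip.
g = 3: 3^44 ≡ 177; 3^8 ≡ 153 — none is 1, so 3 is a primitive root.
So 3 is the smallest generator of (Z/178Z)^×.

3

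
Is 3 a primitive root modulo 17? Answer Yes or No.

Yes

φ(17) = 17 − 1 = 16 = 2^4.
3 is a primitive root mod 17 iff 3^(φ(17)/q) ≢ 1 for every prime q | φ(17), i.e. q ∈ {2}.
3^8 ≡ 16 (mod 17)  [q = 2: ≢ 1 ✓]
All checks pass, so 3 has order 16 and is a primitive root modulo 17.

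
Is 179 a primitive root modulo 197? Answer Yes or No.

φ(197) = 197 − 1 = 196 = 2^2 · 7^2.
179 is a primitive root mod 197 iff 179^(φ(197)/q) ≢ 1 for every prime q | φ(197), i.e. q ∈ {2, 7}.
179^98 ≡ 196 (mod 197)  [q = 2: ≢ 1 ✓]
179^28 ≡ 36 (mod 197)  [q = 7: ≢ 1 ✓]
All checks pass, so 179 has order 196 and is a primitive root modulo 197.

Yes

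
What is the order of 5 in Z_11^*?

5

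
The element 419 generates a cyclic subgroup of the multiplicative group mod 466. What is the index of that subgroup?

ord(419) | φ(466) = φ(2)·φ(233) = 1·232 = 232 = 2^3 · 29.
Divisors of 232: 1, 2, 4, 8, 29, 58, 116, 232.
Evaluate successive powers at the divisors of 232:
419^1 ≡ 419 (mod 466)
419^2 ≡ 345 (mod 466)
419^4 ≡ 195 (mod 466)
419^8 ≡ 279 (mod 466)
419^29 ≡ 97 (mod 466)
419^58 ≡ 89 (mod 466)
419^116 ≡ 465 (mod 466)
419^232 ≡ 1 (mod 466) ✓
So ord_466(419) = 232, hence |⟨419⟩| = 232.
[(Z/466Z)^× : ⟨419⟩] = 232/232 = 1.

1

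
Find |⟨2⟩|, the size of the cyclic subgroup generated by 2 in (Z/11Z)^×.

ord(2) | φ(11) = 11 − 1 = 10 = 2 · 5.
Divisors of 10: 1, 2, 5, 10.
Evaluate successive powers at the divisors of 10:
2^1 ≡ 2
2^2 ≡ 4
2^5 ≡ 10
2^10 ≡ 1
Therefore the multiplicative order of 2 modulo 11 is 10.

10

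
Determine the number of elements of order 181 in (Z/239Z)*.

φ(239) = 239 − 1 = 238 = 2 · 7 · 17.
In a cyclic group of order 238, there are φ(d) elements of order d for each divisor d of 238, and zero for non-divisors.
Since 181 ∤ 238, the count is 0.

0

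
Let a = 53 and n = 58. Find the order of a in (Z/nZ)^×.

7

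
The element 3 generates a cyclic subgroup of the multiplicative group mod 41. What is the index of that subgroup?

ord(3) | φ(41) = 41 − 1 = 40 = 2^3 · 5.
Divisors of 40: 1, 2, 4, 5, 8, 10, 20, 40.
Check 3^d mod 41 for each divisor in increasing order:
3^1 ≡ 3 (mod 41)
3^2 ≡ 9 (mod 41)
3^4 ≡ 40 (mod 41)
3^5 ≡ 38 (mod 41)
3^8 ≡ 1 (mod 41) ✓
Thus |⟨3⟩| = ord(3) = 8.
[(Z/41Z)^× : ⟨3⟩] = 40/8 = 5.

5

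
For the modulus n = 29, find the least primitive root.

φ(29) = 29 − 1 = 28 = 2^2 · 7.
Test candidates g = 2, 3, … against the prime factors q ∈ {2, 7} of φ(29): g is a generator iff g^(28/q) ≢ 1 for every such q.
g = 2: 2^14 ≡ 28; 2^4 ≡ 16 — none is 1, so 2 is a primitive root.
So 2 is the smallest generator of (Z/29Z)^×.

2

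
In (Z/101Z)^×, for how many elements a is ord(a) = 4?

2

φ(101) = 101 − 1 = 100 = 2^2 · 5^2.
(Z/101Z)^× is cyclic (|G| = 100); a cyclic group of order m has exactly φ(d) elements of each order d | m, and none otherwise.
4 = 2^2 divides 100, and φ(4) = 2.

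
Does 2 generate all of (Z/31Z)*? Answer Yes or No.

No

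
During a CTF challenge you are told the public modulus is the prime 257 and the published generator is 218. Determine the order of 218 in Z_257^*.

Since 218 ∈ (Z/257Z)^×, its order divides φ(257) = 257 − 1 = 256 = 2^8.
Divisors of 256: 1, 2, 4, 8, 16, 32, 64, 128, 256.
Test each divisor d:
218^1 ≡ 218 (mod 257)
218^2 ≡ 236 (mod 257)
218^4 ≡ 184 (mod 257)
218^8 ≡ 189 (mod 257)
218^16 ≡ 255 (mod 257)
218^32 ≡ 4 (mod 257)
218^64 ≡ 16 (mod 257)
218^128 ≡ 256 (mod 257)
218^256 ≡ 1 (mod 257) ✓
So ord_257(218) = 256.

256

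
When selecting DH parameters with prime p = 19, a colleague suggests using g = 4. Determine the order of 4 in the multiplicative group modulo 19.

9

By Lagrange's theorem, ord_19(4) divides φ(19) = 19 − 1 = 18 = 2 · 3^2.
Divisors of 18: 1, 2, 3, 6, 9, 18.
Evaluate successive powers at the divisors of 18:
4^1 ≡ 4
4^2 ≡ 16
4^3 ≡ 7
4^6 ≡ 11
4^9 ≡ 1
Hence ord(4) = 9.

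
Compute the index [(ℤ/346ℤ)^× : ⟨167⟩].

2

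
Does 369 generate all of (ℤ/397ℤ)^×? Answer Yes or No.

Yes

φ(397) = 397 − 1 = 396 = 2^2 · 3^2 · 11.
An element g generates (Z/397Z)^× iff g^(396/q) ≢ 1 (mod 397) for each prime q ∈ {2, 3, 11}.
369^198 ≡ 396 (mod 397)  [q = 2: ≢ 1 ✓]
369^132 ≡ 34 (mod 397)  [q = 3: ≢ 1 ✓]
369^36 ≡ 290 (mod 397)  [q = 11: ≢ 1 ✓]
All checks pass, so 369 has order 396 and is a primitive root modulo 397.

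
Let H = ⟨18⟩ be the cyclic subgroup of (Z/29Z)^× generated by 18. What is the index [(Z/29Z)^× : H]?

1

The order of 18 must divide φ(29) = 29 − 1 = 28 = 2^2 · 7.
Divisors of 28: 1, 2, 4, 7, 14, 28.
Check 18^d mod 29 for each divisor in increasing order:
18^1 ≡ 18 (mod 29)
18^2 ≡ 5 (mod 29)
18^4 ≡ 25 (mod 29)
18^7 ≡ 17 (mod 29)
18^14 ≡ 28 (mod 29)
18^28 ≡ 1 (mod 29) ✓
Thus |⟨18⟩| = ord(18) = 28.
The index is φ(29) / ord(18) = 28 / 28 = 1.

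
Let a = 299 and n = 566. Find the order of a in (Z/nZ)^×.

47

ord(299) | φ(566) = φ(2)·φ(283) = 1·282 = 282 = 2 · 3 · 47.
Divisors of 282: 1, 2, 3, 6, 47, 94, 141, 282.
Compute 299^d (mod 566) for the divisors d until we hit 1:
299^1 ≡ 299
299^2 ≡ 539
299^3 ≡ 417
299^6 ≡ 127
299^47 ≡ 1
The smallest such exponent is 47, so the order of 299 is 47.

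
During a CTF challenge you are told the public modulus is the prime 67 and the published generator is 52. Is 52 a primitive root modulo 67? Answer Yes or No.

No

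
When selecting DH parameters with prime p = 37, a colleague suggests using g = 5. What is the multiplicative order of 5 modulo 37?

By Lagrange's theorem, ord_37(5) divides φ(37) = 37 − 1 = 36 = 2^2 · 3^2.
Divisors of 36: 1, 2, 3, 4, 6, 9, 12, 18, 36.
Evaluate successive powers at the divisors of 36:
5^1 ≡ 5 (mod 37)
5^2 ≡ 25 (mod 37)
5^3 ≡ 14 (mod 37)
5^4 ≡ 33 (mod 37)
5^6 ≡ 11 (mod 37)
5^9 ≡ 6 (mod 37)
5^12 ≡ 10 (mod 37)
5^18 ≡ 36 (mod 37)
5^36 ≡ 1 (mod 37) ✓
Hence ord(5) = 36.

36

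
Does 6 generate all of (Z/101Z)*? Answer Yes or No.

No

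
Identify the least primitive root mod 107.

2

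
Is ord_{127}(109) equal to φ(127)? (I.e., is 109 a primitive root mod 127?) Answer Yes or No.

Yes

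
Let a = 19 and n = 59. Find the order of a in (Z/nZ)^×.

The order of 19 must divide φ(59) = 59 − 1 = 58 = 2 · 29.
Divisors of 58: 1, 2, 29, 58.
Evaluate successive powers at the divisors of 58:
19^1 ≡ 19 (mod 59)
19^2 ≡ 7 (mod 59)
19^29 ≡ 1 (mod 59) ✓
Hence ord(19) = 29.

29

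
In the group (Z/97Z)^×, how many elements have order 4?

2

φ(97) = 97 − 1 = 96 = 2^5 · 3.
In a cyclic group of order 96, there are φ(d) elements of order d for each divisor d of 96, and zero for non-divisors.
4 = 2^2 divides 96, and φ(4) = 2.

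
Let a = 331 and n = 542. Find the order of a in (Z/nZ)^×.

ord(331) | φ(542) = φ(2)·φ(271) = 1·270 = 270 = 2 · 3^3 · 5.
Divisors of 270: 1, 2, 3, 5, 6, 9, 10, 15, 18, 27, 30, 45, 54, 90, 135, 270.
Compute 331^d (mod 542) for the divisors d until we hit 1:
331^1 ≡ 331 (mod 542)
331^2 ≡ 77 (mod 542)
331^3 ≡ 13 (mod 542)
331^5 ≡ 459 (mod 542)
331^6 ≡ 169 (mod 542)
331^9 ≡ 29 (mod 542)
331^10 ≡ 385 (mod 542)
331^15 ≡ 23 (mod 542)
331^18 ≡ 299 (mod 542)
331^27 ≡ 541 (mod 542)
331^30 ≡ 529 (mod 542)
331^45 ≡ 243 (mod 542)
331^54 ≡ 1 (mod 542) ✓
The smallest such exponent is 54, so the order of 331 is 54.

54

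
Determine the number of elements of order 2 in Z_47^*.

φ(47) = 47 − 1 = 46 = 2 · 23.
(Z/47Z)^× is cyclic (|G| = 46); a cyclic group of order m has exactly φ(d) elements of each order d | m, and none otherwise.
2 | 46, and φ(2) = 2 − 1 = 1.

1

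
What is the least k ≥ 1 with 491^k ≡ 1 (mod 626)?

104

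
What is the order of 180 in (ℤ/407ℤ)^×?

Since 180 ∈ (Z/407Z)^×, its order divides φ(407) = φ(11·37) = (11−1)·(37−1) = 10·36 = 360 = 2^3 · 3^2 · 5.
Divisors of 360: 1, 2, 3, 4, 5, 6, 8, 9, 10, 12, 15, 18, 20, 24, 30, 36, 40, 45, 60, 72, 90, 120, 180, 360.
Evaluate successive powers at the divisors of 360:
180^1 ≡ 180 (mod 407)
180^2 ≡ 247 (mod 407)
180^3 ≡ 97 (mod 407)
180^4 ≡ 366 (mod 407)
180^5 ≡ 353 (mod 407)
180^6 ≡ 48 (mod 407)
180^8 ≡ 53 (mod 407)
180^9 ≡ 179 (mod 407)
180^10 ≡ 67 (mod 407)
180^12 ≡ 269 (mod 407)
180^15 ≡ 45 (mod 407)
180^18 ≡ 295 (mod 407)
180^20 ≡ 12 (mod 407)
180^24 ≡ 322 (mod 407)
180^30 ≡ 397 (mod 407)
180^36 ≡ 334 (mod 407)
180^40 ≡ 144 (mod 407)
180^45 ≡ 364 (mod 407)
180^60 ≡ 100 (mod 407)
180^72 ≡ 38 (mod 407)
180^90 ≡ 221 (mod 407)
180^120 ≡ 232 (mod 407)
180^180 ≡ 1 (mod 407) ✓
Therefore the multiplicative order of 180 modulo 407 is 180.

180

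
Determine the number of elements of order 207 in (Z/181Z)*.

0

φ(181) = 181 − 1 = 180 = 2^2 · 3^2 · 5.
(Z/181Z)^× is cyclic (|G| = 180); a cyclic group of order m has exactly φ(d) elements of each order d | m, and none otherwise.
207 does not divide 180, so no element of (Z/181Z)^× has order 207.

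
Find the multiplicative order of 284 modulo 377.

84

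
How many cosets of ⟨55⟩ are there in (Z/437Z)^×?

By Lagrange's theorem, ord_437(55) divides φ(437) = φ(19·23) = (19−1)·(23−1) = 18·22 = 396 = 2^2 · 3^2 · 11.
Divisors of 396: 1, 2, 3, 4, 6, 9, 11, 12, 18, 22, 33, 36, 44, 66, 99, 132, 198, 396.
Compute 55^d (mod 437) for the divisors d until we hit 1:
55^1 ≡ 55
55^2 ≡ 403
55^3 ≡ 315
55^4 ≡ 282
55^6 ≡ 26
55^9 ≡ 324
55^11 ≡ 346
55^12 ≡ 239
55^18 ≡ 96
55^22 ≡ 415
55^33 ≡ 254
55^36 ≡ 39
55^44 ≡ 47
55^66 ≡ 277
55^99 ≡ 1
The order of 55 is 99, so the subgroup it generates has 99 elements.
Index = |(Z/437Z)^×| / |⟨55⟩| = 396 / 99 = 4.

4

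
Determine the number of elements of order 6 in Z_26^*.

2

φ(26) = φ(2)·φ(13) = 1·12 = 12 = 2^2 · 3.
In a cyclic group of order 12, there are φ(d) elements of order d for each divisor d of 12, and zero for non-divisors.
6 = 2 · 3 divides 12, and φ(6) = 2.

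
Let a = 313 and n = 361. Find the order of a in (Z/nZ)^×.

ord(313) | φ(361) = φ(19^2) = 19·(19−1) = 342 = 2 · 3^2 · 19.
Divisors of 342: 1, 2, 3, 6, 9, 18, 19, 38, 57, 114, 171, 342.
Check 313^d mod 361 for each divisor in increasing order:
313^1 ≡ 313
313^2 ≡ 138
313^3 ≡ 235
313^6 ≡ 353
313^9 ≡ 286
313^18 ≡ 210
313^19 ≡ 28
313^38 ≡ 62
313^57 ≡ 292
313^114 ≡ 68
313^171 ≡ 1
Hence ord(313) = 171.

171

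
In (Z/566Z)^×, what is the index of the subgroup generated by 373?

Since 373 ∈ (Z/566Z)^×, its order divides φ(566) = φ(2)·φ(283) = 1·282 = 282 = 2 · 3 · 47.
Divisors of 282: 1, 2, 3, 6, 47, 94, 141, 282.
Test each divisor d:
373^1 ≡ 373
373^2 ≡ 459
373^3 ≡ 275
373^6 ≡ 347
373^47 ≡ 327
373^94 ≡ 521
373^141 ≡ 1
So ord_566(373) = 141, hence |⟨373⟩| = 141.
[(Z/566Z)^× : ⟨373⟩] = 282/141 = 2.

2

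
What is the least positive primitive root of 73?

φ(73) = 73 − 1 = 72 = 2^3 · 3^2.
Test candidates g = 2, 3, … against the prime factors q ∈ {2, 3} of φ(73): g is a generator iff g^(72/q) ≢ 1 for every such q.
g = 2: 2^36 ≡ 1 — hits 1, so not a primitive root.
g = 3: 3^36 ≡ 1 — hits 1, so not a primitive root.
g = 4: 4^36 ≡ 1 — hits 1, so not a primitive root.
g = 5: 5^36 ≡ 72; 5^24 ≡ 8 — none is 1, so 5 is a primitive root.
So 5 is the smallest generator of (Z/73Z)^×.

5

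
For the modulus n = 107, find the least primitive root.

φ(107) = 107 − 1 = 106 = 2 · 53.
Test candidates g = 2, 3, … against the prime factors q ∈ {2, 53} of φ(107): g is a generator iff g^(106/q) ≢ 1 for every such q.
g = 2: 2^53 ≡ 106; 2^2 ≡ 4 — none is 1, so 2 is a primitive root.
Hence the least primitive root of 107 is 2.

2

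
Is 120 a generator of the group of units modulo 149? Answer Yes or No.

φ(149) = 149 − 1 = 148 = 2^2 · 37.
It suffices to check that the order of 120 is not a proper divisor of 148: compute 120^(148/q) for q ∈ {2, 37}.
120^74 ≡ 1 (mod 149)  [q = 2: ≡ 1 ✗]
120^4 ≡ 127 (mod 149)  [q = 37: ≢ 1 ✓]
Since 120^74 ≡ 1, the order of 120 divides 74 < 148, so 120 is not a primitive root.

No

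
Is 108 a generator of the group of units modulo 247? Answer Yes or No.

No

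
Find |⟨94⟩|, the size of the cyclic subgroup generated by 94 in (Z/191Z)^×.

190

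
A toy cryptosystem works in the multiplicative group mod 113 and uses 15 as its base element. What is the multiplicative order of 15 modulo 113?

4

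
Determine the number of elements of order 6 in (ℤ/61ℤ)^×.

φ(61) = 61 − 1 = 60 = 2^2 · 3 · 5.
In a cyclic group of order 60, there are φ(d) elements of order d for each divisor d of 60, and zero for non-divisors.
6 = 2 · 3 divides 60, and φ(6) = 2.

2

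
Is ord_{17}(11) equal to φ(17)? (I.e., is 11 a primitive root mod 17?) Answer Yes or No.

Yes

φ(17) = 17 − 1 = 16 = 2^4.
It suffices to check that the order of 11 is not a proper divisor of 16: compute 11^(16/q) for q ∈ {2}.
11^8 ≡ 16 (mod 17)  [q = 2: ≢ 1 ✓]
All checks pass, so 11 has order 16 and is a primitive root modulo 17.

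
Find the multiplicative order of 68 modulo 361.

The order of 68 must divide φ(361) = φ(19^2) = 19·(19−1) = 342 = 2 · 3^2 · 19.
Divisors of 342: 1, 2, 3, 6, 9, 18, 19, 38, 57, 114, 171, 342.
Evaluate successive powers at the divisors of 342:
68^1 ≡ 68 (mod 361)
68^2 ≡ 292 (mod 361)
68^3 ≡ 1 (mod 361) ✓
Hence ord(68) = 3.

3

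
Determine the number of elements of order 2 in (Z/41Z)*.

1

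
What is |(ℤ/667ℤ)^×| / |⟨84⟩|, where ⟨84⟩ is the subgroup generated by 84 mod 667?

The order of 84 must divide φ(667) = φ(23·29) = (23−1)·(29−1) = 22·28 = 616 = 2^3 · 7 · 11.
Divisors of 616: 1, 2, 4, 7, 8, 11, 14, 22, 28, 44, 56, 77, 88, 154, 308, 616.
Evaluate successive powers at the divisors of 616:
84^1 ≡ 84
84^2 ≡ 386
84^4 ≡ 255
84^7 ≡ 655
84^8 ≡ 326
84^11 ≡ 275
84^14 ≡ 144
84^22 ≡ 254
84^28 ≡ 59
84^44 ≡ 484
84^56 ≡ 146
84^77 ≡ 505
84^88 ≡ 139
84^154 ≡ 231
84^308 ≡ 1
So ord_667(84) = 308, hence |⟨84⟩| = 308.
[(Z/667Z)^× : ⟨84⟩] = 616/308 = 2.

2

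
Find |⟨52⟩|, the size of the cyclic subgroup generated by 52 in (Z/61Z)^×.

10

By Lagrange's theorem, ord_61(52) divides φ(61) = 61 − 1 = 60 = 2^2 · 3 · 5.
Divisors of 60: 1, 2, 3, 4, 5, 6, 10, 12, 15, 20, 30, 60.
Compute 52^d (mod 61) for the divisors d until we hit 1:
52^1 ≡ 52 (mod 61)
52^2 ≡ 20 (mod 61)
52^3 ≡ 3 (mod 61)
52^4 ≡ 34 (mod 61)
52^5 ≡ 60 (mod 61)
52^6 ≡ 9 (mod 61)
52^10 ≡ 1 (mod 61) ✓
Therefore the multiplicative order of 52 modulo 61 is 10.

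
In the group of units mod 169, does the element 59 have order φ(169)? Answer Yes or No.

Yes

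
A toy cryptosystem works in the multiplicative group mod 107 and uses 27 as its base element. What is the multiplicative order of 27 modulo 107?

53

The order of 27 must divide φ(107) = 107 − 1 = 106 = 2 · 53.
Divisors of 106: 1, 2, 53, 106.
Evaluate successive powers at the divisors of 106:
27^1 ≡ 27 (mod 107)
27^2 ≡ 87 (mod 107)
27^53 ≡ 1 (mod 107) ✓
Therefore the multiplicative order of 27 modulo 107 is 53.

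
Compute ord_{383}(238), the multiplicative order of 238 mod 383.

191

By Lagrange's theorem, ord_383(238) divides φ(383) = 383 − 1 = 382 = 2 · 191.
Divisors of 382: 1, 2, 191, 382.
Evaluate successive powers at the divisors of 382:
238^1 ≡ 238 (mod 383)
238^2 ≡ 343 (mod 383)
238^191 ≡ 1 (mod 383) ✓
Therefore the multiplicative order of 238 modulo 383 is 191.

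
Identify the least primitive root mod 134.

φ(134) = φ(2)·φ(67) = 1·66 = 66 = 2 · 3 · 11.
g is a primitive root iff g^(66/q) ≢ 1 (mod 134) for each prime q ∈ {2, 3, 11}.
g = 2: gcd(2, 134) = 2 > 1, not a unit — skip.
g = 3: 3^33 ≡ 133; 3^22 ≡ 1 — hits 1, so not a primitive root.
g = 4: gcd(4, 134) = 2 > 1, not a unit — skip.
g = 5: 5^33 ≡ 133; 5^22 ≡ 1 — hits 1, so not a primitive root.
g = 6: gcd(6, 134) = 2 > 1, not a unit — skip.
g = 7: 7^33 ≡ 133; 7^22 ≡ 29; 7^6 ≡ 131 — none is 1, so 7 is a primitive root.
So 7 is the smallest generator of (Z/134Z)^×.

7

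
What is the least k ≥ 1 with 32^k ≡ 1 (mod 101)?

ord(32) | φ(101) = 101 − 1 = 100 = 2^2 · 5^2.
Divisors of 100: 1, 2, 4, 5, 10, 20, 25, 50, 100.
Compute 32^d (mod 101) for the divisors d until we hit 1:
32^1 ≡ 32
32^2 ≡ 14
32^4 ≡ 95
32^5 ≡ 10
32^10 ≡ 100
32^20 ≡ 1
The smallest such exponent is 20, so the order of 32 is 20.

20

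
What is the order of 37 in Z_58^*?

Since 37 ∈ (Z/58Z)^×, its order divides φ(58) = φ(2)·φ(29) = 1·28 = 28 = 2^2 · 7.
Divisors of 28: 1, 2, 4, 7, 14, 28.
Compute 37^d (mod 58) for the divisors d until we hit 1:
37^1 ≡ 37 (mod 58)
37^2 ≡ 35 (mod 58)
37^4 ≡ 7 (mod 58)
37^7 ≡ 17 (mod 58)
37^14 ≡ 57 (mod 58)
37^28 ≡ 1 (mod 58) ✓
Hence ord(37) = 28.

28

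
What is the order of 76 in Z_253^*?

22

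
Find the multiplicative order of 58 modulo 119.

ord(58) | φ(119) = φ(7·17) = (7−1)·(17−1) = 6·16 = 96 = 2^5 · 3.
Divisors of 96: 1, 2, 3, 4, 6, 8, 12, 16, 24, 32, 48, 96.
Evaluate successive powers at the divisors of 96:
58^1 ≡ 58 (mod 119)
58^2 ≡ 32 (mod 119)
58^3 ≡ 71 (mod 119)
58^4 ≡ 72 (mod 119)
58^6 ≡ 43 (mod 119)
58^8 ≡ 67 (mod 119)
58^12 ≡ 64 (mod 119)
58^16 ≡ 86 (mod 119)
58^24 ≡ 50 (mod 119)
58^32 ≡ 18 (mod 119)
58^48 ≡ 1 (mod 119) ✓
So ord_119(58) = 48.

48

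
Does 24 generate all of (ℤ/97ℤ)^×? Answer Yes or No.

No

φ(97) = 97 − 1 = 96 = 2^5 · 3.
24 is a primitive root mod 97 iff 24^(φ(97)/q) ≢ 1 for every prime q | φ(97), i.e. q ∈ {2, 3}.
24^48 ≡ 1 (mod 97)  [q = 2: ≡ 1 ✗]
24^32 ≡ 35 (mod 97)  [q = 3: ≢ 1 ✓]
The check at q = 2 fails, so 24 generates a proper subgroup.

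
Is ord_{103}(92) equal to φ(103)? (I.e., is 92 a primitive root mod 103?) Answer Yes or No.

φ(103) = 103 − 1 = 102 = 2 · 3 · 17.
It suffices to check that the order of 92 is not a proper divisor of 102: compute 92^(102/q) for q ∈ {2, 3, 17}.
92^51 ≡ 1 (mod 103)  [q = 2: ≡ 1 ✗]
92^34 ≡ 56 (mod 103)  [q = 3: ≢ 1 ✓]
92^6 ≡ 64 (mod 103)  [q = 17: ≢ 1 ✓]
92^51 ≡ 1 shows ord(92) | 51, strictly less than φ(103); not a primitive root.

No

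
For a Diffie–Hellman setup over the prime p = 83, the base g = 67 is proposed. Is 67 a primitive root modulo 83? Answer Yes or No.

Yes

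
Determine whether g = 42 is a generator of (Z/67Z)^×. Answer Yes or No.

No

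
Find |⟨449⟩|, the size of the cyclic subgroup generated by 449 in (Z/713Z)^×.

110

Since 449 ∈ (Z/713Z)^×, its order divides φ(713) = φ(23·31) = (23−1)·(31−1) = 22·30 = 660 = 2^2 · 3 · 5 · 11.
Divisors of 660: 1, 2, 3, 4, 5, 6, 10, 11, 12, 15, 20, 22, 30, 33, 44, 55, 60, 66, 110, 132, 165, 220, 330, 660.
Evaluate successive powers at the divisors of 660:
449^1 ≡ 449 (mod 713)
449^2 ≡ 535 (mod 713)
449^3 ≡ 647 (mod 713)
449^4 ≡ 312 (mod 713)
449^5 ≡ 340 (mod 713)
449^6 ≡ 78 (mod 713)
449^10 ≡ 94 (mod 713)
449^11 ≡ 139 (mod 713)
449^12 ≡ 380 (mod 713)
449^15 ≡ 588 (mod 713)
449^20 ≡ 280 (mod 713)
449^22 ≡ 70 (mod 713)
449^30 ≡ 652 (mod 713)
449^33 ≡ 461 (mod 713)
449^44 ≡ 622 (mod 713)
449^55 ≡ 185 (mod 713)
449^60 ≡ 156 (mod 713)
449^66 ≡ 47 (mod 713)
449^110 ≡ 1 (mod 713) ✓
The smallest such exponent is 110, so the order of 449 is 110.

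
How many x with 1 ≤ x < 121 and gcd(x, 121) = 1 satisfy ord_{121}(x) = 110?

φ(121) = φ(11^2) = 11·(11−1) = 110 = 2 · 5 · 11.
Since (Z/121Z)^× is cyclic of order 110, the number of elements of order d is φ(d) when d | 110 and 0 otherwise.
110 = 2 · 5 · 11 divides 110, and φ(110) = 40.

40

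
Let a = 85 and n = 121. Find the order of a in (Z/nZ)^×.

By Lagrange's theorem, ord_121(85) divides φ(121) = φ(11^2) = 11·(11−1) = 110 = 2 · 5 · 11.
Divisors of 110: 1, 2, 5, 10, 11, 22, 55, 110.
Evaluate successive powers at the divisors of 110:
85^1 ≡ 85 (mod 121)
85^2 ≡ 86 (mod 121)
85^5 ≡ 65 (mod 121)
85^10 ≡ 111 (mod 121)
85^11 ≡ 118 (mod 121)
85^22 ≡ 9 (mod 121)
85^55 ≡ 120 (mod 121)
85^110 ≡ 1 (mod 121) ✓
Therefore the multiplicative order of 85 modulo 121 is 110.

110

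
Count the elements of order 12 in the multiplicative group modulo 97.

4

φ(97) = 97 − 1 = 96 = 2^5 · 3.
Since (Z/97Z)^× is cyclic of order 96, the number of elements of order d is φ(d) when d | 96 and 0 otherwise.
12 = 2^2 · 3 divides 96, and φ(12) = 4.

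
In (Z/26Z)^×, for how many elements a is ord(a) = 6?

2

φ(26) = φ(2)·φ(13) = 1·12 = 12 = 2^2 · 3.
Since (Z/26Z)^× is cyclic of order 12, the number of elements of order d is φ(d) when d | 12 and 0 otherwise.
6 = 2 · 3 divides 12, and φ(6) = 2.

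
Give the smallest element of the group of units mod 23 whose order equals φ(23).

φ(23) = 23 − 1 = 22 = 2 · 11.
g is a primitive root iff g^(22/q) ≢ 1 (mod 23) for each prime q ∈ {2, 11}.
g = 2: 2^11 ≡ 1 — hits 1, so not a primitive root.
g = 3: 3^11 ≡ 1 — hits 1, so not a primitive root.
g = 4: 4^11 ≡ 1 — hits 1, so not a primitive root.
g = 5: 5^11 ≡ 22; 5^2 ≡ 2 — none is 1, so 5 is a primitive root.
So 5 is the smallest generator of (Z/23Z)^×.

5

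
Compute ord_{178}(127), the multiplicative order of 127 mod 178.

88

By Lagrange's theorem, ord_178(127) divides φ(178) = φ(2)·φ(89) = 1·88 = 88 = 2^3 · 11.
Divisors of 88: 1, 2, 4, 8, 11, 22, 44, 88.
Evaluate successive powers at the divisors of 88:
127^1 ≡ 127
127^2 ≡ 109
127^4 ≡ 133
127^8 ≡ 67
127^11 ≡ 101
127^22 ≡ 55
127^44 ≡ 177
127^88 ≡ 1
So ord_178(127) = 88.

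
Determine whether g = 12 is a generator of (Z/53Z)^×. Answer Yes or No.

Yes

φ(53) = 53 − 1 = 52 = 2^2 · 13.
It suffices to check that the order of 12 is not a proper divisor of 52: compute 12^(52/q) for q ∈ {2, 13}.
12^26 ≡ 52 (mod 53)  [q = 2: ≢ 1 ✓]
12^4 ≡ 13 (mod 53)  [q = 13: ≢ 1 ✓]
All checks pass, so 12 has order 52 and is a primitive root modulo 53.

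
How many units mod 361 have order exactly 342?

108

φ(361) = φ(19^2) = 19·(19−1) = 342 = 2 · 3^2 · 19.
(Z/361Z)^× is cyclic (|G| = 342); a cyclic group of order m has exactly φ(d) elements of each order d | m, and none otherwise.
342 = 2 · 3^2 · 19 divides 342, and φ(342) = 108.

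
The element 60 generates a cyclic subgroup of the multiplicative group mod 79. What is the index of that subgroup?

By Lagrange's theorem, ord_79(60) divides φ(79) = 79 − 1 = 78 = 2 · 3 · 13.
Divisors of 78: 1, 2, 3, 6, 13, 26, 39, 78.
Evaluate successive powers at the divisors of 78:
60^1 ≡ 60 (mod 79)
60^2 ≡ 45 (mod 79)
60^3 ≡ 14 (mod 79)
60^6 ≡ 38 (mod 79)
60^13 ≡ 56 (mod 79)
60^26 ≡ 55 (mod 79)
60^39 ≡ 78 (mod 79)
60^78 ≡ 1 (mod 79) ✓
Thus |⟨60⟩| = ord(60) = 78.
The index is φ(79) / ord(60) = 78 / 78 = 1.

1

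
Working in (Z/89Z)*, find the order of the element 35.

88

By Lagrange's theorem, ord_89(35) divides φ(89) = 89 − 1 = 88 = 2^3 · 11.
Divisors of 88: 1, 2, 4, 8, 11, 22, 44, 88.
Test each divisor d:
35^1 ≡ 35 (mod 89)
35^2 ≡ 68 (mod 89)
35^4 ≡ 85 (mod 89)
35^8 ≡ 16 (mod 89)
35^11 ≡ 77 (mod 89)
35^22 ≡ 55 (mod 89)
35^44 ≡ 88 (mod 89)
35^88 ≡ 1 (mod 89) ✓
Hence ord(35) = 88.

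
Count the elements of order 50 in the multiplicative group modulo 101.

20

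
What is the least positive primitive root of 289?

φ(289) = φ(17^2) = 17·(17−1) = 272 = 2^4 · 17.
Test candidates g = 2, 3, … against the prime factors q ∈ {2, 17} of φ(289): g is a generator iff g^(272/q) ≢ 1 for every such q.
g = 2: 2^136 ≡ 1 — hits 1, so not a primitive root.
g = 3: 3^136 ≡ 288; 3^16 ≡ 171 — none is 1, so 3 is a primitive root.
The smallest primitive root modulo 289 is 3.

3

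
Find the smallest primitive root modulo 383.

φ(383) = 383 − 1 = 382 = 2 · 191.
Test candidates g = 2, 3, … against the prime factors q ∈ {2, 191} of φ(383): g is a generator iff g^(382/q) ≢ 1 for every such q.
g = 2: 2^191 ≡ 1 — hits 1, so not a primitive root.
g = 3: 3^191 ≡ 1 — hits 1, so not a primitive root.
g = 4: 4^191 ≡ 1 — hits 1, so not a primitive root.
g = 5: 5^191 ≡ 382; 5^2 ≡ 25 — none is 1, so 5 is a primitive root.
The smallest primitive root modulo 383 is 5.

5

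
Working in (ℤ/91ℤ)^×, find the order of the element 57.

4

The order of 57 must divide φ(91) = φ(7·13) = (7−1)·(13−1) = 6·12 = 72 = 2^3 · 3^2.
Divisors of 72: 1, 2, 3, 4, 6, 8, 9, 12, 18, 24, 36, 72.
Check 57^d mod 91 for each divisor in increasing order:
57^1 ≡ 57
57^2 ≡ 64
57^3 ≡ 8
57^4 ≡ 1
So ord_91(57) = 4.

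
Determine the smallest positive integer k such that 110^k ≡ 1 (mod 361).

342

The order of 110 must divide φ(361) = φ(19^2) = 19·(19−1) = 342 = 2 · 3^2 · 19.
Divisors of 342: 1, 2, 3, 6, 9, 18, 19, 38, 57, 114, 171, 342.
Compute 110^d (mod 361) for the divisors d until we hit 1:
110^1 ≡ 110
110^2 ≡ 187
110^3 ≡ 354
110^6 ≡ 49
110^9 ≡ 18
110^18 ≡ 324
110^19 ≡ 262
110^38 ≡ 54
110^57 ≡ 69
110^114 ≡ 68
110^171 ≡ 360
110^342 ≡ 1
So ord_361(110) = 342.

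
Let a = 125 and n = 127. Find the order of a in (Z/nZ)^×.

14

By Lagrange's theorem, ord_127(125) divides φ(127) = 127 − 1 = 126 = 2 · 3^2 · 7.
Divisors of 126: 1, 2, 3, 6, 7, 9, 14, 18, 21, 42, 63, 126.
Test each divisor d:
125^1 ≡ 125 (mod 127)
125^2 ≡ 4 (mod 127)
125^3 ≡ 119 (mod 127)
125^6 ≡ 64 (mod 127)
125^7 ≡ 126 (mod 127)
125^9 ≡ 123 (mod 127)
125^14 ≡ 1 (mod 127) ✓
Hence ord(125) = 14.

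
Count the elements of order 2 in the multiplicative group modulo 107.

φ(107) = 107 − 1 = 106 = 2 · 53.
Since (Z/107Z)^× is cyclic of order 106, the number of elements of order d is φ(d) when d | 106 and 0 otherwise.
2 | 106, and φ(2) = 2 − 1 = 1.

1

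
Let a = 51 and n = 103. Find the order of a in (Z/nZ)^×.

102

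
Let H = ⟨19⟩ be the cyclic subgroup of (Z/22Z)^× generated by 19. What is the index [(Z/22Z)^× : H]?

1

The order of 19 must divide φ(22) = φ(2)·φ(11) = 1·10 = 10 = 2 · 5.
Divisors of 10: 1, 2, 5, 10.
Compute 19^d (mod 22) for the divisors d until we hit 1:
19^1 ≡ 19
19^2 ≡ 9
19^5 ≡ 21
19^10 ≡ 1
The order of 19 is 10, so the subgroup it generates has 10 elements.
The index is φ(22) / ord(19) = 10 / 10 = 1.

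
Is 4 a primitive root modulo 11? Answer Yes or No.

No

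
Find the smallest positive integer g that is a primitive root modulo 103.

5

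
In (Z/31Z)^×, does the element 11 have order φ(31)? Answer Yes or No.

φ(31) = 31 − 1 = 30 = 2 · 3 · 5.
An element g generates (Z/31Z)^× iff g^(30/q) ≢ 1 (mod 31) for each prime q ∈ {2, 3, 5}.
11^15 ≡ 30 (mod 31)  [q = 2: ≢ 1 ✓]
11^10 ≡ 5 (mod 31)  [q = 3: ≢ 1 ✓]
11^6 ≡ 4 (mod 31)  [q = 5: ≢ 1 ✓]
Every test exponent gives a nontrivial residue, hence 11 generates the full group.

Yes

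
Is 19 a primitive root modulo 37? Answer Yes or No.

Yes

φ(37) = 37 − 1 = 36 = 2^2 · 3^2.
19 is a primitive root mod 37 iff 19^(φ(37)/q) ≢ 1 for every prime q | φ(37), i.e. q ∈ {2, 3}.
19^18 ≡ 36 (mod 37)  [q = 2: ≢ 1 ✓]
19^12 ≡ 10 (mod 37)  [q = 3: ≢ 1 ✓]
All checks pass, so 19 has order 36 and is a primitive root modulo 37.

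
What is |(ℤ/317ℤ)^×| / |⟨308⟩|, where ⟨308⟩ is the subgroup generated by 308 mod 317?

By Lagrange's theorem, ord_317(308) divides φ(317) = 317 − 1 = 316 = 2^2 · 79.
Divisors of 316: 1, 2, 4, 79, 158, 316.
Check 308^d mod 317 for each divisor in increasing order:
308^1 ≡ 308 (mod 317)
308^2 ≡ 81 (mod 317)
308^4 ≡ 221 (mod 317)
308^79 ≡ 1 (mod 317) ✓
The order of 308 is 79, so the subgroup it generates has 79 elements.
Index = |(Z/317Z)^×| / |⟨308⟩| = 316 / 79 = 4.

4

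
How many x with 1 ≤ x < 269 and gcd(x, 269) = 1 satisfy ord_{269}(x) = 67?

66

φ(269) = 269 − 1 = 268 = 2^2 · 67.
In a cyclic group of order 268, there are φ(d) elements of order d for each divisor d of 268, and zero for non-divisors.
67 | 268, and φ(67) = 67 − 1 = 66.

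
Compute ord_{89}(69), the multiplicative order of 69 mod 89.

The order of 69 must divide φ(89) = 89 − 1 = 88 = 2^3 · 11.
Divisors of 88: 1, 2, 4, 8, 11, 22, 44, 88.
Compute 69^d (mod 89) for the divisors d until we hit 1:
69^1 ≡ 69 (mod 89)
69^2 ≡ 44 (mod 89)
69^4 ≡ 67 (mod 89)
69^8 ≡ 39 (mod 89)
69^11 ≡ 34 (mod 89)
69^22 ≡ 88 (mod 89)
69^44 ≡ 1 (mod 89) ✓
Hence ord(69) = 44.

44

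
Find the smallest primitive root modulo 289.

φ(289) = φ(17^2) = 17·(17−1) = 272 = 2^4 · 17.
g is a primitive root iff g^(272/q) ≢ 1 (mod 289) for each prime q ∈ {2, 17}.
g = 2: 2^136 ≡ 1 — hits 1, so not a primitive root.
g = 3: 3^136 ≡ 288; 3^16 ≡ 171 — none is 1, so 3 is a primitive root.
The smallest primitive root modulo 289 is 3.

3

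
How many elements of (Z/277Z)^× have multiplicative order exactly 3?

2

φ(277) = 277 − 1 = 276 = 2^2 · 3 · 23.
Since (Z/277Z)^× is cyclic of order 276, the number of elements of order d is φ(d) when d | 276 and 0 otherwise.
3 | 276, and φ(3) = 3 − 1 = 2.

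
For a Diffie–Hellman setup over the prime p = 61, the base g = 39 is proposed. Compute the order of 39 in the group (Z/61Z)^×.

30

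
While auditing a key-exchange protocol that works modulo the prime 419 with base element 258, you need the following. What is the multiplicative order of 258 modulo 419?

418

By Lagrange's theorem, ord_419(258) divides φ(419) = 419 − 1 = 418 = 2 · 11 · 19.
Divisors of 418: 1, 2, 11, 19, 22, 38, 209, 418.
Evaluate successive powers at the divisors of 418:
258^1 ≡ 258 (mod 419)
258^2 ≡ 362 (mod 419)
258^11 ≡ 372 (mod 419)
258^19 ≡ 406 (mod 419)
258^22 ≡ 114 (mod 419)
258^38 ≡ 169 (mod 419)
258^209 ≡ 418 (mod 419)
258^418 ≡ 1 (mod 419) ✓
The smallest such exponent is 418, so the order of 258 is 418.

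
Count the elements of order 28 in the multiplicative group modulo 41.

φ(41) = 41 − 1 = 40 = 2^3 · 5.
In a cyclic group of order 40, there are φ(d) elements of order d for each divisor d of 40, and zero for non-divisors.
Here 40 is not a multiple of 28, so there are no elements of order 28.

0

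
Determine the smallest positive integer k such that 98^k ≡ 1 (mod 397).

396

The order of 98 must divide φ(397) = 397 − 1 = 396 = 2^2 · 3^2 · 11.
Divisors of 396: 1, 2, 3, 4, 6, 9, 11, 12, 18, 22, 33, 36, 44, 66, 99, 132, 198, 396.
Evaluate successive powers at the divisors of 396:
98^1 ≡ 98
98^2 ≡ 76
98^3 ≡ 302
98^4 ≡ 218
98^6 ≡ 291
98^9 ≡ 145
98^11 ≡ 301
98^12 ≡ 120
98^18 ≡ 381
98^22 ≡ 85
98^33 ≡ 177
98^36 ≡ 256
98^44 ≡ 79
98^66 ≡ 363
98^99 ≡ 334
98^132 ≡ 362
98^198 ≡ 396
98^396 ≡ 1
Therefore the multiplicative order of 98 modulo 397 is 396.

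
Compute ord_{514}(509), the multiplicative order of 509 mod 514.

256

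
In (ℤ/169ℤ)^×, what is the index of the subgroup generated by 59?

1

By Lagrange's theorem, ord_169(59) divides φ(169) = φ(13^2) = 13·(13−1) = 156 = 2^2 · 3 · 13.
Divisors of 156: 1, 2, 3, 4, 6, 12, 13, 26, 39, 52, 78, 156.
Evaluate successive powers at the divisors of 156:
59^1 ≡ 59 (mod 169)
59^2 ≡ 101 (mod 169)
59^3 ≡ 44 (mod 169)
59^4 ≡ 61 (mod 169)
59^6 ≡ 77 (mod 169)
59^12 ≡ 14 (mod 169)
59^13 ≡ 150 (mod 169)
59^26 ≡ 23 (mod 169)
59^39 ≡ 70 (mod 169)
59^52 ≡ 22 (mod 169)
59^78 ≡ 168 (mod 169)
59^156 ≡ 1 (mod 169) ✓
So ord_169(59) = 156, hence |⟨59⟩| = 156.
[(Z/169Z)^× : ⟨59⟩] = 156/156 = 1.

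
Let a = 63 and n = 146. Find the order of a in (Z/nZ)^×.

Since 63 ∈ (Z/146Z)^×, its order divides φ(146) = φ(2)·φ(73) = 1·72 = 72 = 2^3 · 3^2.
Divisors of 72: 1, 2, 3, 4, 6, 8, 9, 12, 18, 24, 36, 72.
Check 63^d mod 146 for each divisor in increasing order:
63^1 ≡ 63
63^2 ≡ 27
63^3 ≡ 95
63^4 ≡ 145
63^6 ≡ 119
63^8 ≡ 1
Therefore the multiplicative order of 63 modulo 146 is 8.

8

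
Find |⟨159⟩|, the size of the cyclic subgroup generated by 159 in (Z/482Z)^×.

60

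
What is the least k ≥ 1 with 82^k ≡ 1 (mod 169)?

78

Since 82 ∈ (Z/169Z)^×, its order divides φ(169) = φ(13^2) = 13·(13−1) = 156 = 2^2 · 3 · 13.
Divisors of 156: 1, 2, 3, 4, 6, 12, 13, 26, 39, 52, 78, 156.
Check 82^d mod 169 for each divisor in increasing order:
82^1 ≡ 82 (mod 169)
82^2 ≡ 133 (mod 169)
82^3 ≡ 90 (mod 169)
82^4 ≡ 113 (mod 169)
82^6 ≡ 157 (mod 169)
82^12 ≡ 144 (mod 169)
82^13 ≡ 147 (mod 169)
82^26 ≡ 146 (mod 169)
82^39 ≡ 168 (mod 169)
82^52 ≡ 22 (mod 169)
82^78 ≡ 1 (mod 169) ✓
Hence ord(82) = 78.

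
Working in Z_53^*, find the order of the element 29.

26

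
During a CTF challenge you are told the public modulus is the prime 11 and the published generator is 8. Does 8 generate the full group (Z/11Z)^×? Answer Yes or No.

Yes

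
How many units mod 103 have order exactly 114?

0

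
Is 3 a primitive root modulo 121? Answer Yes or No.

φ(121) = φ(11^2) = 11·(11−1) = 110 = 2 · 5 · 11.
It suffices to check that the order of 3 is not a proper divisor of 110: compute 3^(110/q) for q ∈ {2, 5, 11}.
3^55 ≡ 1 (mod 121)  [q = 2: ≡ 1 ✗]
3^22 ≡ 9 (mod 121)  [q = 5: ≢ 1 ✓]
3^10 ≡ 1 (mod 121)  [q = 11: ≡ 1 ✗]
3^55 ≡ 1 shows ord(3) | 55, strictly less than φ(121); not a primitive root.

No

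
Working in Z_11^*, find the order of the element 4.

Since 4 ∈ (Z/11Z)^×, its order divides φ(11) = 11 − 1 = 10 = 2 · 5.
Divisors of 10: 1, 2, 5, 10.
Compute 4^d (mod 11) for the divisors d until we hit 1:
4^1 ≡ 4 (mod 11)
4^2 ≡ 5 (mod 11)
4^5 ≡ 1 (mod 11) ✓
Hence ord(4) = 5.

5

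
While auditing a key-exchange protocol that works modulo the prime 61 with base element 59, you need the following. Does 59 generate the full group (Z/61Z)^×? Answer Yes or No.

φ(61) = 61 − 1 = 60 = 2^2 · 3 · 5.
59 is a primitive root mod 61 iff 59^(φ(61)/q) ≢ 1 for every prime q | φ(61), i.e. q ∈ {2, 3, 5}.
59^30 ≡ 60 (mod 61)  [q = 2: ≢ 1 ✓]
59^20 ≡ 47 (mod 61)  [q = 3: ≢ 1 ✓]
59^12 ≡ 9 (mod 61)  [q = 5: ≢ 1 ✓]
All checks pass, so 59 has order 60 and is a primitive root modulo 61.

Yes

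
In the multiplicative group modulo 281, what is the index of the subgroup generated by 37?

5

The order of 37 must divide φ(281) = 281 − 1 = 280 = 2^3 · 5 · 7.
Divisors of 280: 1, 2, 4, 5, 7, 8, 10, 14, 20, 28, 35, 40, 56, 70, 140, 280.
Test each divisor d:
37^1 ≡ 37 (mod 281)
37^2 ≡ 245 (mod 281)
37^4 ≡ 172 (mod 281)
37^5 ≡ 182 (mod 281)
37^7 ≡ 192 (mod 281)
37^8 ≡ 79 (mod 281)
37^10 ≡ 247 (mod 281)
37^14 ≡ 53 (mod 281)
37^20 ≡ 32 (mod 281)
37^28 ≡ 280 (mod 281)
37^35 ≡ 89 (mod 281)
37^40 ≡ 181 (mod 281)
37^56 ≡ 1 (mod 281) ✓
Thus |⟨37⟩| = ord(37) = 56.
Index = |(Z/281Z)^×| / |⟨37⟩| = 280 / 56 = 5.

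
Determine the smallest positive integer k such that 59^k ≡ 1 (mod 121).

The order of 59 must divide φ(121) = φ(11^2) = 11·(11−1) = 110 = 2 · 5 · 11.
Divisors of 110: 1, 2, 5, 10, 11, 22, 55, 110.
Test each divisor d:
59^1 ≡ 59 (mod 121)
59^2 ≡ 93 (mod 121)
59^5 ≡ 34 (mod 121)
59^10 ≡ 67 (mod 121)
59^11 ≡ 81 (mod 121)
59^22 ≡ 27 (mod 121)
59^55 ≡ 1 (mod 121) ✓
So ord_121(59) = 55.

55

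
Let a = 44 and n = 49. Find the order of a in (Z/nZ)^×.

Since 44 ∈ (Z/49Z)^×, its order divides φ(49) = φ(7^2) = 7·(7−1) = 42 = 2 · 3 · 7.
Divisors of 42: 1, 2, 3, 6, 7, 14, 21, 42.
Test each divisor d:
44^1 ≡ 44 (mod 49)
44^2 ≡ 25 (mod 49)
44^3 ≡ 22 (mod 49)
44^6 ≡ 43 (mod 49)
44^7 ≡ 30 (mod 49)
44^14 ≡ 18 (mod 49)
44^21 ≡ 1 (mod 49) ✓
Hence ord(44) = 21.

21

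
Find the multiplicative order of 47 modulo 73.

The order of 47 must divide φ(73) = 73 − 1 = 72 = 2^3 · 3^2.
Divisors of 72: 1, 2, 3, 4, 6, 8, 9, 12, 18, 24, 36, 72.
Check 47^d mod 73 for each divisor in increasing order:
47^1 ≡ 47
47^2 ≡ 19
47^3 ≡ 17
47^4 ≡ 69
47^6 ≡ 70
47^8 ≡ 16
47^9 ≡ 22
47^12 ≡ 9
47^18 ≡ 46
47^24 ≡ 8
47^36 ≡ 72
47^72 ≡ 1
Hence ord(47) = 72.

72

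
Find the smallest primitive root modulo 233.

φ(233) = 233 − 1 = 232 = 2^3 · 29.
Test candidates g = 2, 3, … against the prime factors q ∈ {2, 29} of φ(233): g is a generator iff g^(232/q) ≢ 1 for every such q.
g = 2: 2^116 ≡ 1 — hits 1, so not a primitive root.
g = 3: 3^116 ≡ 232; 3^8 ≡ 37 — none is 1, so 3 is a primitive root.
The smallest primitive root modulo 233 is 3.

3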